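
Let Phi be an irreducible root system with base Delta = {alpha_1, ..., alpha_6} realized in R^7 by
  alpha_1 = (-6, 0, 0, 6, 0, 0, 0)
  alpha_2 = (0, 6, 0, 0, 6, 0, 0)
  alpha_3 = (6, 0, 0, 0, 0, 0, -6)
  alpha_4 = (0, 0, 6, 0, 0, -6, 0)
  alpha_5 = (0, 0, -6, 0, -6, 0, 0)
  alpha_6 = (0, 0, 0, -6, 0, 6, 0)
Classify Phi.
Compute the Cartan integers a_ij = 2(alpha_i, alpha_j)/(alpha_j, alpha_j); the resulting 6x6 Cartan matrix is
[[2, 0, -1, 0, 0, -1], [0, 2, 0, 0, -1, 0], [-1, 0, 2, 0, 0, 0], [0, 0, 0, 2, -1, -1], [0, -1, 0, -1, 2, 0], [-1, 0, 0, -1, 0, 2]].
All simple roots have the same length, so the diagram is simply laced. The associated Dynkin diagram is a chain of 6 nodes with single edges (A_6), so the type is A_6 (the algebra sl(7)).

A6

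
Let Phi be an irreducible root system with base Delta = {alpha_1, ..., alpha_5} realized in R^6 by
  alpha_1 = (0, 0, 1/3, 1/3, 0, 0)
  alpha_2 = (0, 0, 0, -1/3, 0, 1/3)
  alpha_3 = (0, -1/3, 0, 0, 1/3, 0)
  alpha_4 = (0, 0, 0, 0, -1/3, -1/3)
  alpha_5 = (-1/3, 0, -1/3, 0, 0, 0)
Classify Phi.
Compute the Cartan integers a_ij = 2(alpha_i, alpha_j)/(alpha_j, alpha_j); the resulting 5x5 Cartan matrix is
[[2, -1, 0, 0, -1], [-1, 2, 0, -1, 0], [0, 0, 2, -1, 0], [0, -1, -1, 2, 0], [-1, 0, 0, 0, 2]].
All simple roots have the same length, so the diagram is simply laced. The associated Dynkin diagram is a chain of 5 nodes with single edges (A_5), so the type is A_5 (the algebra sl(6)).

type A_5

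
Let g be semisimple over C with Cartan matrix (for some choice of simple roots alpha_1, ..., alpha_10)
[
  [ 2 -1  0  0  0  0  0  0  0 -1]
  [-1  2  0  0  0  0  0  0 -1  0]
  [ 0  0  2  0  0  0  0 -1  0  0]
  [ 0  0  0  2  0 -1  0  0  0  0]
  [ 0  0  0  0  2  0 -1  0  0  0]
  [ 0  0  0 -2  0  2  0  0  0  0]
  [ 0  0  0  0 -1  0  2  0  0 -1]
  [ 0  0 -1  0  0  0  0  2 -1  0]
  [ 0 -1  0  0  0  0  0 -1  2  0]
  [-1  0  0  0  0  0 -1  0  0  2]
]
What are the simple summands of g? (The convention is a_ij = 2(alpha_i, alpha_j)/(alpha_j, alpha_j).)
The diagram associated to this matrix has two connected components: the simple roots {alpha_1, alpha_2, alpha_3, alpha_5, alpha_7, alpha_8, alpha_9, alpha_10} form a chain of 8 nodes with single edges (A_8), and {alpha_4, alpha_6} form a chain of 2 nodes with a double edge at one end; the terminal node there is the unique short simple root (B_2). A semisimple Lie algebra decomposes uniquely as the direct sum of simple ideals, one per connected component of its Dynkin diagram, so g ≅ A_8 ⊕ B_2 (dimension 80 + 10 = 90).

A_8 + B_2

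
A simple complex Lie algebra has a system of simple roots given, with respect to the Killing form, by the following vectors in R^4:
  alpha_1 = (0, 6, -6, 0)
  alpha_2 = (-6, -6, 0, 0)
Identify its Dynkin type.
type A_2

Compute the Cartan integers a_ij = 2(alpha_i, alpha_j)/(alpha_j, alpha_j); the resulting 2x2 Cartan matrix is
[[2, -1], [-1, 2]].
All simple roots have the same length, so the diagram is simply laced. The associated Dynkin diagram is a chain of 2 nodes with single edges (A_2), so the type is A_2 (the algebra sl(3)).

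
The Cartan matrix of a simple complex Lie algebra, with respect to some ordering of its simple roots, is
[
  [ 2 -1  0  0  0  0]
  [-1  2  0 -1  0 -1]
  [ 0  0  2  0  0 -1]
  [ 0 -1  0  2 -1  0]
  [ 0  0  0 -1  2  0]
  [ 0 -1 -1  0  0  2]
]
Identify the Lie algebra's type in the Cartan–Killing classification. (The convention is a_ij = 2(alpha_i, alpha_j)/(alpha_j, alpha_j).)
The matrix has rank 6 with 2's on the diagonal. Reading the off-diagonal entries as Dynkin edges (a single edge where a_ij = a_ji = -1; a double or triple edge where a_ij * a_ji = 2 or 3), the diagram is a chain of 5 nodes with one extra node attached to the third node from one end (E_6). One simple-root ordering that puts it in standard form is (alpha_5, alpha_1, alpha_4, alpha_2, alpha_6, alpha_3). So the algebra is type E_6.

E6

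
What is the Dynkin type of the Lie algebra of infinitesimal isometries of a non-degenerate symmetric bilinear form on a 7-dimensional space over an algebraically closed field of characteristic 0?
type B_3

This is so(7) with 7 odd, which has dimension 7(7-1)/2 = 21 and rank (7-1)/2 = 3. In the classification of classical Lie algebras, the orthogonal algebra so(2n+1) in an odd number of variables has type B_n; here n = 3, so the Dynkin diagram is a chain of 3 nodes with a double edge at one end; the terminal node there is the unique short simple root (B_3). Hence the type is B_3.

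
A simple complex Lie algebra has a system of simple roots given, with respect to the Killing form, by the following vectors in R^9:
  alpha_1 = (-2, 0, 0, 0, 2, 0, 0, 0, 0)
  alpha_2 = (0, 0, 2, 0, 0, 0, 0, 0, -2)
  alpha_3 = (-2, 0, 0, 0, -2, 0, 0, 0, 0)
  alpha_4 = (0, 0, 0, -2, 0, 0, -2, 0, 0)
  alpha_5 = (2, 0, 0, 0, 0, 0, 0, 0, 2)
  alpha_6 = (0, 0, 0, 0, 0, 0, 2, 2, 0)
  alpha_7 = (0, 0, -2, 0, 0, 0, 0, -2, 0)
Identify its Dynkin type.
Compute the Cartan integers a_ij = 2(alpha_i, alpha_j)/(alpha_j, alpha_j); the resulting 7x7 Cartan matrix is
[[2, 0, 0, 0, -1, 0, 0], [0, 2, 0, 0, -1, 0, -1], [0, 0, 2, 0, -1, 0, 0], [0, 0, 0, 2, 0, -1, 0], [-1, -1, -1, 0, 2, 0, 0], [0, 0, 0, -1, 0, 2, -1], [0, -1, 0, 0, 0, -1, 2]].
All simple roots have the same length, so the diagram is simply laced. The associated Dynkin diagram is a chain of 5 nodes with a fork of two nodes at one end (D_7), so the type is D_7 (the algebra so(14)).

D_7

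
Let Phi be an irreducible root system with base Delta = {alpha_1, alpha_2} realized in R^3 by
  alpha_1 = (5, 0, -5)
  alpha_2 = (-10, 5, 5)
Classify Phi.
G_2

Compute the Cartan integers a_ij = 2(alpha_i, alpha_j)/(alpha_j, alpha_j); the resulting 2x2 Cartan matrix is
[[2, -1], [-3, 2]].
The roots have two lengths (squared-length ratio 3:1); the short ones are alpha_{1}. The associated Dynkin diagram is two nodes joined by a triple edge (G_2), so the type is G_2.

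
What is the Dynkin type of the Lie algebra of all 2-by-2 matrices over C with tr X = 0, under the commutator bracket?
A_1

This is sl(2), which has dimension 2^2 - 1 = 3 and rank 2 - 1 = 1 (a Cartan subalgebra is the diagonal traceless matrices). In the classification of classical Lie algebras, the special linear algebra sl(n+1) has type A_n; here n = 1, so the Dynkin diagram is a chain of 1 nodes with single edges (A_1). Hence the type is A_1.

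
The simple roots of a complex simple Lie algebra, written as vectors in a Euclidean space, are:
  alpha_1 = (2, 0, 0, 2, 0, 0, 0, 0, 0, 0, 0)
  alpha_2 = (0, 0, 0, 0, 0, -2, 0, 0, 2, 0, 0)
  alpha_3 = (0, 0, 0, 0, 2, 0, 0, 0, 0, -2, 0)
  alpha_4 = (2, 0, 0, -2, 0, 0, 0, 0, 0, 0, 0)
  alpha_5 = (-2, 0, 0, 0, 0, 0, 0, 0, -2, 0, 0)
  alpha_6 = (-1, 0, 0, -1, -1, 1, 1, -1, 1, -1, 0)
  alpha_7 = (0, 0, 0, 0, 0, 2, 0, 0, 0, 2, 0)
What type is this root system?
E_7

Compute the Cartan integers a_ij = 2(alpha_i, alpha_j)/(alpha_j, alpha_j); the resulting 7x7 Cartan matrix is
[[2, 0, 0, 0, -1, -1, 0], [0, 2, 0, 0, -1, 0, -1], [0, 0, 2, 0, 0, 0, -1], [0, 0, 0, 2, -1, 0, 0], [-1, -1, 0, -1, 2, 0, 0], [-1, 0, 0, 0, 0, 2, 0], [0, -1, -1, 0, 0, 0, 2]].
All simple roots have the same length, so the diagram is simply laced. The associated Dynkin diagram is a chain of 6 nodes with one extra node attached to the third node from one end (E_7), so the type is E_7.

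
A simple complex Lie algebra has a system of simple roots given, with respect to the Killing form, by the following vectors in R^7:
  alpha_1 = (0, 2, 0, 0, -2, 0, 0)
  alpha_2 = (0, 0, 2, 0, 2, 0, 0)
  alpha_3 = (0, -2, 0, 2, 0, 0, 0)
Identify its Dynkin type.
type A_3

Compute the Cartan integers a_ij = 2(alpha_i, alpha_j)/(alpha_j, alpha_j); the resulting 3x3 Cartan matrix is
[[2, -1, -1], [-1, 2, 0], [-1, 0, 2]].
All simple roots have the same length, so the diagram is simply laced. The associated Dynkin diagram is a chain of 3 nodes with single edges (A_3), so the type is A_3 (the algebra sl(4)).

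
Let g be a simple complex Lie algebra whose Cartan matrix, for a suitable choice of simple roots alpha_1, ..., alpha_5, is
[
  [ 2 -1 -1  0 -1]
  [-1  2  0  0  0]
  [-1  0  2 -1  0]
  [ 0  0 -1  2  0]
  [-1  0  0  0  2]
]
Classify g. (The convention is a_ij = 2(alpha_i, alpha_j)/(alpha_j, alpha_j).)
The matrix has rank 5 with 2's on the diagonal. Reading the off-diagonal entries as Dynkin edges (a single edge where a_ij = a_ji = -1; a double or triple edge where a_ij * a_ji = 2 or 3), the diagram is a chain of 3 nodes with a fork of two nodes at one end (D_5). One simple-root ordering that puts it in standard form is (alpha_4, alpha_3, alpha_1, alpha_5, alpha_2). So the algebra is type D_5, i.e. so(10).

D_5 (so(10))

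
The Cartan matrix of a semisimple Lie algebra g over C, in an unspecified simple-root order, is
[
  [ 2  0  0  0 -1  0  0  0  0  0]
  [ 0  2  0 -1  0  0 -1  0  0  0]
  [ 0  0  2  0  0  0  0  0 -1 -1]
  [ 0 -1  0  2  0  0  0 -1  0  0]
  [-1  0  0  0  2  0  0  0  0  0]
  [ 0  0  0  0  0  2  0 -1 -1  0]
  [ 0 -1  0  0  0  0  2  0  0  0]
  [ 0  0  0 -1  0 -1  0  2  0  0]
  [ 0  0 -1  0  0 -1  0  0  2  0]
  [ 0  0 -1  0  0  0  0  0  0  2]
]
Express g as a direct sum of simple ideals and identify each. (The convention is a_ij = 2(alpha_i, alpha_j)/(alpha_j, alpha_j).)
A2 ⊕ A8

The diagram associated to this matrix has two connected components: the simple roots {alpha_1, alpha_5} form a chain of 2 nodes with single edges (A_2), and {alpha_2, alpha_3, alpha_4, alpha_6, alpha_7, alpha_8, alpha_9, alpha_10} form a chain of 8 nodes with single edges (A_8). A semisimple Lie algebra decomposes uniquely as the direct sum of simple ideals, one per connected component of its Dynkin diagram, so g ≅ A_2 ⊕ A_8 (dimension 8 + 80 = 88).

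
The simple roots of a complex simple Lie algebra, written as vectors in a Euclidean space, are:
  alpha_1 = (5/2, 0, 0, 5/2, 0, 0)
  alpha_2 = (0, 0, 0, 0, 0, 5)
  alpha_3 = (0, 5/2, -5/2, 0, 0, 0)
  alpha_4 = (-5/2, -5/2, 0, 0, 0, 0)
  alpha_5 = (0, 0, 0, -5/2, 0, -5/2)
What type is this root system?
C_5

Compute the Cartan integers a_ij = 2(alpha_i, alpha_j)/(alpha_j, alpha_j); the resulting 5x5 Cartan matrix is
[[2, 0, 0, -1, -1], [0, 2, 0, 0, -2], [0, 0, 2, -1, 0], [-1, 0, -1, 2, 0], [-1, -1, 0, 0, 2]].
The roots have two lengths (squared-length ratio 2:1); the short ones are alpha_{1,3,4,5}. The associated Dynkin diagram is a chain of 5 nodes with a double edge at one end; the terminal node there is the unique long simple root (C_5), so the type is C_5 (the algebra sp(10)).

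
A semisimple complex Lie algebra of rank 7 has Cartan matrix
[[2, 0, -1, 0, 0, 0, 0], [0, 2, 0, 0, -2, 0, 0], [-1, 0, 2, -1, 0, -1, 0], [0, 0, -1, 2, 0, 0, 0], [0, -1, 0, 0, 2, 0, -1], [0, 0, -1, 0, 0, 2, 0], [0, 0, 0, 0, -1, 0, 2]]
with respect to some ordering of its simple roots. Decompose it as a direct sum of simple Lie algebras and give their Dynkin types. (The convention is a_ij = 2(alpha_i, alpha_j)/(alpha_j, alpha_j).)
The diagram associated to this matrix has two connected components: the simple roots {alpha_2, alpha_5, alpha_7} form a chain of 3 nodes with a double edge at one end; the terminal node there is the unique long simple root (C_3), and {alpha_1, alpha_3, alpha_4, alpha_6} form a chain of 2 nodes with a fork of two nodes at one end (D_4). A semisimple Lie algebra decomposes uniquely as the direct sum of simple ideals, one per connected component of its Dynkin diagram, so g ≅ C_3 ⊕ D_4 (dimension 21 + 28 = 49).

type C_3 ⊕ type D_4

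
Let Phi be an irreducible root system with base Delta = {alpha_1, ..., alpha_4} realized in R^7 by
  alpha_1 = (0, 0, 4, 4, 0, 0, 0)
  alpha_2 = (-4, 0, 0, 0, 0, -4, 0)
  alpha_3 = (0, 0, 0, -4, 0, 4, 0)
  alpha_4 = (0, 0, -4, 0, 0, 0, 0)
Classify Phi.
B4

Compute the Cartan integers a_ij = 2(alpha_i, alpha_j)/(alpha_j, alpha_j); the resulting 4x4 Cartan matrix is
[[2, 0, -1, -2], [0, 2, -1, 0], [-1, -1, 2, 0], [-1, 0, 0, 2]].
The roots have two lengths (squared-length ratio 2:1); the short ones are alpha_{4}. The associated Dynkin diagram is a chain of 4 nodes with a double edge at one end; the terminal node there is the unique short simple root (B_4), so the type is B_4 (the algebra so(9)).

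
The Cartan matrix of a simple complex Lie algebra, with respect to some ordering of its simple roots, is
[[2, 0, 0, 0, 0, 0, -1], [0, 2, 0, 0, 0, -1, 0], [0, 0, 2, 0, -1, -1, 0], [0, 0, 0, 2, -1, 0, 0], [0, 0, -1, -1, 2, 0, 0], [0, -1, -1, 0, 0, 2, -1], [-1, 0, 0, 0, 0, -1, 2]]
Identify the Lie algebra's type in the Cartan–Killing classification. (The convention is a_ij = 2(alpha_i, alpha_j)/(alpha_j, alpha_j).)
E_7

The matrix has rank 7 with 2's on the diagonal. Reading the off-diagonal entries as Dynkin edges (a single edge where a_ij = a_ji = -1; a double or triple edge where a_ij * a_ji = 2 or 3), the diagram is a chain of 6 nodes with one extra node attached to the third node from one end (E_7). One simple-root ordering that puts it in standard form is (alpha_1, alpha_2, alpha_7, alpha_6, alpha_3, alpha_5, alpha_4). So the algebra is type E_7.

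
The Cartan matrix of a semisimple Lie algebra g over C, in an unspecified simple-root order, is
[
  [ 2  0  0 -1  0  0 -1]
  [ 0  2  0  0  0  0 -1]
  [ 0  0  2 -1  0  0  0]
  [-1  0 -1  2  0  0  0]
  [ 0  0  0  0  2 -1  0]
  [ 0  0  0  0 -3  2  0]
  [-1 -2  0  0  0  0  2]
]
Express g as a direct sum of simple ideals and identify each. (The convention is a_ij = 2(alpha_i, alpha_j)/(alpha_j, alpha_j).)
The diagram associated to this matrix has two connected components: the simple roots {alpha_1, alpha_2, alpha_3, alpha_4, alpha_7} form a chain of 5 nodes with a double edge at one end; the terminal node there is the unique short simple root (B_5), and {alpha_5, alpha_6} form two nodes joined by a triple edge (G_2). A semisimple Lie algebra decomposes uniquely as the direct sum of simple ideals, one per connected component of its Dynkin diagram, so g ≅ B_5 ⊕ G_2 (dimension 55 + 14 = 69).

B_5 (so(11)) + G_2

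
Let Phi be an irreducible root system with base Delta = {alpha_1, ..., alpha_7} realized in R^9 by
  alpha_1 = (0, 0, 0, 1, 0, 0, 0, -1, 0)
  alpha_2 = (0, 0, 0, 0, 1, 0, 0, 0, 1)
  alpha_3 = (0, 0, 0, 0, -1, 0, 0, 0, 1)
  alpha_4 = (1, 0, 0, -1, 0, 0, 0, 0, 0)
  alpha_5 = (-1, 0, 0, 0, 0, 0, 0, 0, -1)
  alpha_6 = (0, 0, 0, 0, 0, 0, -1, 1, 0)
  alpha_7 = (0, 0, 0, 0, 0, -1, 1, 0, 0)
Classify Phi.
type D_7

Compute the Cartan integers a_ij = 2(alpha_i, alpha_j)/(alpha_j, alpha_j); the resulting 7x7 Cartan matrix is
[[2, 0, 0, -1, 0, -1, 0], [0, 2, 0, 0, -1, 0, 0], [0, 0, 2, 0, -1, 0, 0], [-1, 0, 0, 2, -1, 0, 0], [0, -1, -1, -1, 2, 0, 0], [-1, 0, 0, 0, 0, 2, -1], [0, 0, 0, 0, 0, -1, 2]].
All simple roots have the same length, so the diagram is simply laced. The associated Dynkin diagram is a chain of 5 nodes with a fork of two nodes at one end (D_7), so the type is D_7 (the algebra so(14)).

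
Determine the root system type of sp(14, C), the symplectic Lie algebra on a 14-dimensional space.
This is sp(14), which has dimension 14(14+1)/2 = 105 and rank 14/2 = 7. In the classification of classical Lie algebras, the symplectic algebra sp(2n) has type C_n; here n = 7, so the Dynkin diagram is a chain of 7 nodes with a double edge at one end; the terminal node there is the unique long simple root (C_7). Hence the type is C_7.

C_7 (sp(14))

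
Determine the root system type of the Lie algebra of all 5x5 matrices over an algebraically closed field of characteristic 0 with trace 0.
This is sl(5), which has dimension 5^2 - 1 = 24 and rank 5 - 1 = 4 (a Cartan subalgebra is the diagonal traceless matrices). In the classification of classical Lie algebras, the special linear algebra sl(n+1) has type A_n; here n = 4, so the Dynkin diagram is a chain of 4 nodes with single edges (A_4). Hence the type is A_4.

A4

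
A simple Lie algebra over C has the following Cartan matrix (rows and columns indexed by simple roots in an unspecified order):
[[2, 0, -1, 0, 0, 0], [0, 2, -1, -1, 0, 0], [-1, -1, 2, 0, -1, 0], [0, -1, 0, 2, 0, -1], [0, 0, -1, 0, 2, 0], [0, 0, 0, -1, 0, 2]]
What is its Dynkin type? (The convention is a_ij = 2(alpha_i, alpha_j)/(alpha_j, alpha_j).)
D_6

The matrix has rank 6 with 2's on the diagonal. Reading the off-diagonal entries as Dynkin edges (a single edge where a_ij = a_ji = -1; a double or triple edge where a_ij * a_ji = 2 or 3), the diagram is a chain of 4 nodes with a fork of two nodes at one end (D_6). One simple-root ordering that puts it in standard form is (alpha_6, alpha_4, alpha_2, alpha_3, alpha_5, alpha_1). So the algebra is type D_6, i.e. so(12).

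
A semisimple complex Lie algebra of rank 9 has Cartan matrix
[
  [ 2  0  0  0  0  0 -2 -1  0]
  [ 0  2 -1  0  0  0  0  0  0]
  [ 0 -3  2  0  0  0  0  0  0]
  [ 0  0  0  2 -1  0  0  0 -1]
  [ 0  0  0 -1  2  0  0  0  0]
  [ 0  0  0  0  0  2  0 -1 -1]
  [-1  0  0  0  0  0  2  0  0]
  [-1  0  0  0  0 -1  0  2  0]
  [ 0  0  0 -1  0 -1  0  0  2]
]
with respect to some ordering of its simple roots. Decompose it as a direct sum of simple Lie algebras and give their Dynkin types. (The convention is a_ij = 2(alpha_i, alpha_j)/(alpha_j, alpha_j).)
The diagram associated to this matrix has two connected components: the simple roots {alpha_1, alpha_4, alpha_5, alpha_6, alpha_7, alpha_8, alpha_9} form a chain of 7 nodes with a double edge at one end; the terminal node there is the unique short simple root (B_7), and {alpha_2, alpha_3} form two nodes joined by a triple edge (G_2). A semisimple Lie algebra decomposes uniquely as the direct sum of simple ideals, one per connected component of its Dynkin diagram, so g ≅ B_7 ⊕ G_2 (dimension 105 + 14 = 119).

B_7 + G_2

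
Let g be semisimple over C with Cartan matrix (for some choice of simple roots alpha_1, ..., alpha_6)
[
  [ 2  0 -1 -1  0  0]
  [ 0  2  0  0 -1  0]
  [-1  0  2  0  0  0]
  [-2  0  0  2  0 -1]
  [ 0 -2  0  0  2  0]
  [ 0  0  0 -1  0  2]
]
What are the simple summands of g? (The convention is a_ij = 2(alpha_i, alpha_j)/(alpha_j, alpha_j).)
B_2 + F_4

The diagram associated to this matrix has two connected components: the simple roots {alpha_2, alpha_5} form a chain of 2 nodes with a double edge at one end; the terminal node there is the unique short simple root (B_2), and {alpha_1, alpha_3, alpha_4, alpha_6} form a chain of 4 nodes with a double edge between the middle two (F_4). A semisimple Lie algebra decomposes uniquely as the direct sum of simple ideals, one per connected component of its Dynkin diagram, so g ≅ B_2 ⊕ F_4 (dimension 10 + 52 = 62).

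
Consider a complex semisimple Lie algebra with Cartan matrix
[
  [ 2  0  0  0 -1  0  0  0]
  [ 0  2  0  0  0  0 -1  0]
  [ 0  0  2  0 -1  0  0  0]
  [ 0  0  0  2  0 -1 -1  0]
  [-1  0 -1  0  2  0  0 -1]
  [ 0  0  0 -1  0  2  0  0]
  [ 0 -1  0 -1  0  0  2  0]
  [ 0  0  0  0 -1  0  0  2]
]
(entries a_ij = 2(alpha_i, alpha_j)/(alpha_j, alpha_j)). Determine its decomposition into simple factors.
A_4 (sl(5)) ⊕ D_4 (so(8))

The diagram associated to this matrix has two connected components: the simple roots {alpha_2, alpha_4, alpha_6, alpha_7} form a chain of 4 nodes with single edges (A_4), and {alpha_1, alpha_3, alpha_5, alpha_8} form a chain of 2 nodes with a fork of two nodes at one end (D_4). A semisimple Lie algebra decomposes uniquely as the direct sum of simple ideals, one per connected component of its Dynkin diagram, so g ≅ A_4 ⊕ D_4 (dimension 24 + 28 = 52).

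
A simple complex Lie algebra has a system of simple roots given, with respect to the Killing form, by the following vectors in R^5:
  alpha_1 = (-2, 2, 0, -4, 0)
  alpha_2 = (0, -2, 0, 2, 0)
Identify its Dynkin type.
G_2

Compute the Cartan integers a_ij = 2(alpha_i, alpha_j)/(alpha_j, alpha_j); the resulting 2x2 Cartan matrix is
[[2, -3], [-1, 2]].
The roots have two lengths (squared-length ratio 3:1); the short ones are alpha_{2}. The associated Dynkin diagram is two nodes joined by a triple edge (G_2), so the type is G_2.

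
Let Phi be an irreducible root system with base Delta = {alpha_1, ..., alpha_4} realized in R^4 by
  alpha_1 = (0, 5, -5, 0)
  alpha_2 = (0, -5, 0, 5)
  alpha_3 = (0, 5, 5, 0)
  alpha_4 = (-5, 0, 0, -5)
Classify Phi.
Compute the Cartan integers a_ij = 2(alpha_i, alpha_j)/(alpha_j, alpha_j); the resulting 4x4 Cartan matrix is
[[2, -1, 0, 0], [-1, 2, -1, -1], [0, -1, 2, 0], [0, -1, 0, 2]].
All simple roots have the same length, so the diagram is simply laced. The associated Dynkin diagram is a chain of 2 nodes with a fork of two nodes at one end (D_4), so the type is D_4 (the algebra so(8)).

D_4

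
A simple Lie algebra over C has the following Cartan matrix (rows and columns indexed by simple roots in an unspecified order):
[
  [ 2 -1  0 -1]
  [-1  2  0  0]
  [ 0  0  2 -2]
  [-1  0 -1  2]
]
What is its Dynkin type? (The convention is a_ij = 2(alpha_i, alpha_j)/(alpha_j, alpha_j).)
The matrix has rank 4 with 2's on the diagonal. Reading the off-diagonal entries as Dynkin edges (a single edge where a_ij = a_ji = -1; a double or triple edge where a_ij * a_ji = 2 or 3), the diagram is a chain of 4 nodes with a double edge at one end; the terminal node there is the unique long simple root (C_4). One simple-root ordering that puts it in standard form is (alpha_2, alpha_1, alpha_4, alpha_3). So the algebra is type C_4, i.e. sp(8).

C4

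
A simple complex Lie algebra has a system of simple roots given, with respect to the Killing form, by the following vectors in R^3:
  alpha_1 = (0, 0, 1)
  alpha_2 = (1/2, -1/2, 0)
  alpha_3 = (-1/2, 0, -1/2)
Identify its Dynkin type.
type C_3

Compute the Cartan integers a_ij = 2(alpha_i, alpha_j)/(alpha_j, alpha_j); the resulting 3x3 Cartan matrix is
[[2, 0, -2], [0, 2, -1], [-1, -1, 2]].
The roots have two lengths (squared-length ratio 2:1); the short ones are alpha_{2,3}. The associated Dynkin diagram is a chain of 3 nodes with a double edge at one end; the terminal node there is the unique long simple root (C_3), so the type is C_3 (the algebra sp(6)).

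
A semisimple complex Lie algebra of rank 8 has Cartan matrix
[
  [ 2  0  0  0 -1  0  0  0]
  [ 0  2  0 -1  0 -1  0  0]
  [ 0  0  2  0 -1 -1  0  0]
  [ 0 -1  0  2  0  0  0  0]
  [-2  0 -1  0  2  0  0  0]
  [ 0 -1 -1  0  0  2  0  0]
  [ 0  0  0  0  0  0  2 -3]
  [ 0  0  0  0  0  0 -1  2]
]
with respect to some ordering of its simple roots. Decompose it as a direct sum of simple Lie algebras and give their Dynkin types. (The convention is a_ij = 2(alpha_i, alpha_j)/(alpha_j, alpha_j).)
The diagram associated to this matrix has two connected components: the simple roots {alpha_1, alpha_2, alpha_3, alpha_4, alpha_5, alpha_6} form a chain of 6 nodes with a double edge at one end; the terminal node there is the unique short simple root (B_6), and {alpha_7, alpha_8} form two nodes joined by a triple edge (G_2). A semisimple Lie algebra decomposes uniquely as the direct sum of simple ideals, one per connected component of its Dynkin diagram, so g ≅ B_6 ⊕ G_2 (dimension 78 + 14 = 92).

B_6 (so(13)) + G_2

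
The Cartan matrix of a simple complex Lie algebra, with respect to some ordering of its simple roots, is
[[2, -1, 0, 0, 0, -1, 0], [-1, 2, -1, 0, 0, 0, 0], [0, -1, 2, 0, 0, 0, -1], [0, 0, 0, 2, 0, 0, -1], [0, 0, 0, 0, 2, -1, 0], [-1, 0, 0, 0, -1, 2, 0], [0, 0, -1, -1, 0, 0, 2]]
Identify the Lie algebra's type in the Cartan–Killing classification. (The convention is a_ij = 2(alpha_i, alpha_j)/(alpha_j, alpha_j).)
A_7

The matrix has rank 7 with 2's on the diagonal. Reading the off-diagonal entries as Dynkin edges (a single edge where a_ij = a_ji = -1; a double or triple edge where a_ij * a_ji = 2 or 3), the diagram is a chain of 7 nodes with single edges (A_7). One simple-root ordering that puts it in standard form is (alpha_4, alpha_7, alpha_3, alpha_2, alpha_1, alpha_6, alpha_5). So the algebra is type A_7, i.e. sl(8).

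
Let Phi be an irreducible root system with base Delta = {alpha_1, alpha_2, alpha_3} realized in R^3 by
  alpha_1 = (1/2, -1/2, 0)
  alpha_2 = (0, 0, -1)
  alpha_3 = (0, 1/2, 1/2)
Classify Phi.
type C_3

Compute the Cartan integers a_ij = 2(alpha_i, alpha_j)/(alpha_j, alpha_j); the resulting 3x3 Cartan matrix is
[[2, 0, -1], [0, 2, -2], [-1, -1, 2]].
The roots have two lengths (squared-length ratio 2:1); the short ones are alpha_{1,3}. The associated Dynkin diagram is a chain of 3 nodes with a double edge at one end; the terminal node there is the unique long simple root (C_3), so the type is C_3 (the algebra sp(6)).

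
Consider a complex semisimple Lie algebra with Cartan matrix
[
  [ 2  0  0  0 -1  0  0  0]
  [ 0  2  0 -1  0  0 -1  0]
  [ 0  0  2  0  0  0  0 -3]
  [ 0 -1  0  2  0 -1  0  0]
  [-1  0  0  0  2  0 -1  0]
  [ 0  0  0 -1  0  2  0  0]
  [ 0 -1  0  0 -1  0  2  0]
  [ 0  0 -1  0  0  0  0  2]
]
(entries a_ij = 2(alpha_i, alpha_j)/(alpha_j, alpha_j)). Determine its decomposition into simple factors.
The diagram associated to this matrix has two connected components: the simple roots {alpha_1, alpha_2, alpha_4, alpha_5, alpha_6, alpha_7} form a chain of 6 nodes with single edges (A_6), and {alpha_3, alpha_8} form two nodes joined by a triple edge (G_2). A semisimple Lie algebra decomposes uniquely as the direct sum of simple ideals, one per connected component of its Dynkin diagram, so g ≅ A_6 ⊕ G_2 (dimension 48 + 14 = 62).

A_6 + G_2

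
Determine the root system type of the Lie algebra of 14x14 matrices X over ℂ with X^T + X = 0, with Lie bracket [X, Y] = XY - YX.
D_7

This is so(14) with 14 even, which has dimension 14(14-1)/2 = 91 and rank 14/2 = 7. In the classification of classical Lie algebras, the orthogonal algebra so(2n) in an even number of variables has type D_n; here n = 7, so the Dynkin diagram is a chain of 5 nodes with a fork of two nodes at one end (D_7). Hence the type is D_7.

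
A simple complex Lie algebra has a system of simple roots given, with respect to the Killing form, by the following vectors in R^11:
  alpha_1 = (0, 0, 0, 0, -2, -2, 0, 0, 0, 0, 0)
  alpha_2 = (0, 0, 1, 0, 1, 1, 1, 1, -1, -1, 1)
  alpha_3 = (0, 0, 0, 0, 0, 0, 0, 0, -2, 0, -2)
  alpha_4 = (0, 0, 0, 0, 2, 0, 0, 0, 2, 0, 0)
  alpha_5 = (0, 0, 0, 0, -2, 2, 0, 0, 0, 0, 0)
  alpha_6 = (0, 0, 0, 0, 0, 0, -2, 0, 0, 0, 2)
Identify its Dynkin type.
Compute the Cartan integers a_ij = 2(alpha_i, alpha_j)/(alpha_j, alpha_j); the resulting 6x6 Cartan matrix is
[[2, -1, 0, -1, 0, 0], [-1, 2, 0, 0, 0, 0], [0, 0, 2, -1, 0, -1], [-1, 0, -1, 2, -1, 0], [0, 0, 0, -1, 2, 0], [0, 0, -1, 0, 0, 2]].
All simple roots have the same length, so the diagram is simply laced. The associated Dynkin diagram is a chain of 5 nodes with one extra node attached to the third node from one end (E_6), so the type is E_6.

E6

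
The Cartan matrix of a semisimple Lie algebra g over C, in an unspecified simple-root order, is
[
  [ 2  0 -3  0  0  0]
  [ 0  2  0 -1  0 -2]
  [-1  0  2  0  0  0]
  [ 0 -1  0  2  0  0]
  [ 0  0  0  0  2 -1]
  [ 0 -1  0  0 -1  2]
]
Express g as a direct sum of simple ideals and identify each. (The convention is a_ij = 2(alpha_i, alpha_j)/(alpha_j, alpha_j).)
The diagram associated to this matrix has two connected components: the simple roots {alpha_2, alpha_4, alpha_5, alpha_6} form a chain of 4 nodes with a double edge between the middle two (F_4), and {alpha_1, alpha_3} form two nodes joined by a triple edge (G_2). A semisimple Lie algebra decomposes uniquely as the direct sum of simple ideals, one per connected component of its Dynkin diagram, so g ≅ F_4 ⊕ G_2 (dimension 52 + 14 = 66).

F_4 ⊕ G_2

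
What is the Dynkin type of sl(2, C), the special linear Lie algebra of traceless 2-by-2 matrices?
This is sl(2), which has dimension 2^2 - 1 = 3 and rank 2 - 1 = 1 (a Cartan subalgebra is the diagonal traceless matrices). In the classification of classical Lie algebras, the special linear algebra sl(n+1) has type A_n; here n = 1, so the Dynkin diagram is a chain of 1 nodes with single edges (A_1). Hence the type is A_1.

A_1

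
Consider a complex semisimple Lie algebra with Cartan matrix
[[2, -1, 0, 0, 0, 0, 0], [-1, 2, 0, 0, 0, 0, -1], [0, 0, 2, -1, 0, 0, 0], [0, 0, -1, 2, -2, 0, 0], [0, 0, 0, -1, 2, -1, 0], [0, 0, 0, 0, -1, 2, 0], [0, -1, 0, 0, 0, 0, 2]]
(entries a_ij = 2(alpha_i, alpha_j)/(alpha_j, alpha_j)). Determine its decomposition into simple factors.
A_3 ⊕ F_4

The diagram associated to this matrix has two connected components: the simple roots {alpha_1, alpha_2, alpha_7} form a chain of 3 nodes with single edges (A_3), and {alpha_3, alpha_4, alpha_5, alpha_6} form a chain of 4 nodes with a double edge between the middle two (F_4). A semisimple Lie algebra decomposes uniquely as the direct sum of simple ideals, one per connected component of its Dynkin diagram, so g ≅ A_3 ⊕ F_4 (dimension 15 + 52 = 67).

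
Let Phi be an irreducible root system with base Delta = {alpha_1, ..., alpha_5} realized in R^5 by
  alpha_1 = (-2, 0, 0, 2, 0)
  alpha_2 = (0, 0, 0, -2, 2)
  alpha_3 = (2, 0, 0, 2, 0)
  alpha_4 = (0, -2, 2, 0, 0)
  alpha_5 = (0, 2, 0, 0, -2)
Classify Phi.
Compute the Cartan integers a_ij = 2(alpha_i, alpha_j)/(alpha_j, alpha_j); the resulting 5x5 Cartan matrix is
[[2, -1, 0, 0, 0], [-1, 2, -1, 0, -1], [0, -1, 2, 0, 0], [0, 0, 0, 2, -1], [0, -1, 0, -1, 2]].
All simple roots have the same length, so the diagram is simply laced. The associated Dynkin diagram is a chain of 3 nodes with a fork of two nodes at one end (D_5), so the type is D_5 (the algebra so(10)).

type D_5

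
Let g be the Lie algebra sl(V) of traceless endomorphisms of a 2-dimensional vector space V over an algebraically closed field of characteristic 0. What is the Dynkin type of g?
This is sl(2), which has dimension 2^2 - 1 = 3 and rank 2 - 1 = 1 (a Cartan subalgebra is the diagonal traceless matrices). In the classification of classical Lie algebras, the special linear algebra sl(n+1) has type A_n; here n = 1, so the Dynkin diagram is a chain of 1 nodes with single edges (A_1). Hence the type is A_1.

A_1 (sl(2))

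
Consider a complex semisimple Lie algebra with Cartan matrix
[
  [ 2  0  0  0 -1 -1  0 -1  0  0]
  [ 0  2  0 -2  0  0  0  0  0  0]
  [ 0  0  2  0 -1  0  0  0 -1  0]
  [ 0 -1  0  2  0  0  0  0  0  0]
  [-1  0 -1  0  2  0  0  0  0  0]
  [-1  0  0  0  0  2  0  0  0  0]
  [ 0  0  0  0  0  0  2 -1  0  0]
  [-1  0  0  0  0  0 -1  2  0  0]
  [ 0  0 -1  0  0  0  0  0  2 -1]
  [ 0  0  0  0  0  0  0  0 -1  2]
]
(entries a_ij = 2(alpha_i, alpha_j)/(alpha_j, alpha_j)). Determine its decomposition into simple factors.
The diagram associated to this matrix has two connected components: the simple roots {alpha_2, alpha_4} form a chain of 2 nodes with a double edge at one end; the terminal node there is the unique short simple root (B_2), and {alpha_1, alpha_3, alpha_5, alpha_6, alpha_7, alpha_8, alpha_9, alpha_10} form a chain of 7 nodes with one extra node attached to the third node from one end (E_8). A semisimple Lie algebra decomposes uniquely as the direct sum of simple ideals, one per connected component of its Dynkin diagram, so g ≅ B_2 ⊕ E_8 (dimension 10 + 248 = 258).

B_2 (so(5)) + E_8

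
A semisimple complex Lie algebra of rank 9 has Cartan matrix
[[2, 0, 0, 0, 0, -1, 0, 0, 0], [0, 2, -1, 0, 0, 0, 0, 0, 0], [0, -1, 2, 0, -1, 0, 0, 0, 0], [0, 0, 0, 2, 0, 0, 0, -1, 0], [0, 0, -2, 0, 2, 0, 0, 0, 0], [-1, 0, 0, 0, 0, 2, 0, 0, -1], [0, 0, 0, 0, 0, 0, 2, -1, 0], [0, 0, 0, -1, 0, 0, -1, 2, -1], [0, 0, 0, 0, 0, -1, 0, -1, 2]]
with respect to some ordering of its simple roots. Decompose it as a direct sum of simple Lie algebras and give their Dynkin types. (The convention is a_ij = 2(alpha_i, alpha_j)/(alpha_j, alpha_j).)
C_3 (sp(6)) + D_6 (so(12))

The diagram associated to this matrix has two connected components: the simple roots {alpha_2, alpha_3, alpha_5} form a chain of 3 nodes with a double edge at one end; the terminal node there is the unique long simple root (C_3), and {alpha_1, alpha_4, alpha_6, alpha_7, alpha_8, alpha_9} form a chain of 4 nodes with a fork of two nodes at one end (D_6). A semisimple Lie algebra decomposes uniquely as the direct sum of simple ideals, one per connected component of its Dynkin diagram, so g ≅ C_3 ⊕ D_6 (dimension 21 + 66 = 87).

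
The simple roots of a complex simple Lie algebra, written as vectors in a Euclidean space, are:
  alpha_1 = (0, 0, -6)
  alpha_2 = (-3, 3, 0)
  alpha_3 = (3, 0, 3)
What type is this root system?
Compute the Cartan integers a_ij = 2(alpha_i, alpha_j)/(alpha_j, alpha_j); the resulting 3x3 Cartan matrix is
[[2, 0, -2], [0, 2, -1], [-1, -1, 2]].
The roots have two lengths (squared-length ratio 2:1); the short ones are alpha_{2,3}. The associated Dynkin diagram is a chain of 3 nodes with a double edge at one end; the terminal node there is the unique long simple root (C_3), so the type is C_3 (the algebra sp(6)).

C_3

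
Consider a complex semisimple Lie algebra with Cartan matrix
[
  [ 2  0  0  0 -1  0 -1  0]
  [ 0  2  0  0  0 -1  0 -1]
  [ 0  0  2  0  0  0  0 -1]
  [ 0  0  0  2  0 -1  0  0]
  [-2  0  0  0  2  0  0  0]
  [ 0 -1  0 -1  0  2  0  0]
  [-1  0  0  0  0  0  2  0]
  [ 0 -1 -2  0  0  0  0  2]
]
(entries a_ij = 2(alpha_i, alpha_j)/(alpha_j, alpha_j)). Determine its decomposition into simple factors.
The diagram associated to this matrix has two connected components: the simple roots {alpha_2, alpha_3, alpha_4, alpha_6, alpha_8} form a chain of 5 nodes with a double edge at one end; the terminal node there is the unique short simple root (B_5), and {alpha_1, alpha_5, alpha_7} form a chain of 3 nodes with a double edge at one end; the terminal node there is the unique long simple root (C_3). A semisimple Lie algebra decomposes uniquely as the direct sum of simple ideals, one per connected component of its Dynkin diagram, so g ≅ B_5 ⊕ C_3 (dimension 55 + 21 = 76).

type B_5 ⊕ type C_3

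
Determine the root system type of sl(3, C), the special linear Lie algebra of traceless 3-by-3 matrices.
type A_2

This is sl(3), which has dimension 3^2 - 1 = 8 and rank 3 - 1 = 2 (a Cartan subalgebra is the diagonal traceless matrices). In the classification of classical Lie algebras, the special linear algebra sl(n+1) has type A_n; here n = 2, so the Dynkin diagram is a chain of 2 nodes with single edges (A_2). Hence the type is A_2.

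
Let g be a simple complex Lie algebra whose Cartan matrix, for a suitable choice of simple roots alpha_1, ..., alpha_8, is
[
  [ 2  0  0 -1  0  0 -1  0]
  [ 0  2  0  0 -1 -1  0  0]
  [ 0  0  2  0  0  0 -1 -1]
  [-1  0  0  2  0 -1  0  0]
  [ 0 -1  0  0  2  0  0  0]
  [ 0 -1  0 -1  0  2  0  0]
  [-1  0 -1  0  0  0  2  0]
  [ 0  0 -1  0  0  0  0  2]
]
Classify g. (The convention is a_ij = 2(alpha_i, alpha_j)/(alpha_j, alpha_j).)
The matrix has rank 8 with 2's on the diagonal. Reading the off-diagonal entries as Dynkin edges (a single edge where a_ij = a_ji = -1; a double or triple edge where a_ij * a_ji = 2 or 3), the diagram is a chain of 8 nodes with single edges (A_8). One simple-root ordering that puts it in standard form is (alpha_8, alpha_3, alpha_7, alpha_1, alpha_4, alpha_6, alpha_2, alpha_5). So the algebra is type A_8, i.e. sl(9).

A_8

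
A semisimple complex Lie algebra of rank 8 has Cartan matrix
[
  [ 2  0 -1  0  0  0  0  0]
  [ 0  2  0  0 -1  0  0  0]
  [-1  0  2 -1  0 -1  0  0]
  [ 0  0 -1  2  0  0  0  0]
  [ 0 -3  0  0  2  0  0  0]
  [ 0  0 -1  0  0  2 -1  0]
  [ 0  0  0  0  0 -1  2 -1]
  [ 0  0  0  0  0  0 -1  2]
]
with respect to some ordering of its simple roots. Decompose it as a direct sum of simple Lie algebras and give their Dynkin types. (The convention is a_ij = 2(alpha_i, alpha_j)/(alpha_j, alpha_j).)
The diagram associated to this matrix has two connected components: the simple roots {alpha_1, alpha_3, alpha_4, alpha_6, alpha_7, alpha_8} form a chain of 4 nodes with a fork of two nodes at one end (D_6), and {alpha_2, alpha_5} form two nodes joined by a triple edge (G_2). A semisimple Lie algebra decomposes uniquely as the direct sum of simple ideals, one per connected component of its Dynkin diagram, so g ≅ D_6 ⊕ G_2 (dimension 66 + 14 = 80).

D_6 (so(12)) ⊕ G_2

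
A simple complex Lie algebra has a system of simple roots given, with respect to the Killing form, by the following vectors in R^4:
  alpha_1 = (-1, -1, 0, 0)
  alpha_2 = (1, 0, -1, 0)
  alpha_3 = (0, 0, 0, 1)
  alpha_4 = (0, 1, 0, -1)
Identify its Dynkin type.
type B_4

Compute the Cartan integers a_ij = 2(alpha_i, alpha_j)/(alpha_j, alpha_j); the resulting 4x4 Cartan matrix is
[[2, -1, 0, -1], [-1, 2, 0, 0], [0, 0, 2, -1], [-1, 0, -2, 2]].
The roots have two lengths (squared-length ratio 2:1); the short ones are alpha_{3}. The associated Dynkin diagram is a chain of 4 nodes with a double edge at one end; the terminal node there is the unique short simple root (B_4), so the type is B_4 (the algebra so(9)).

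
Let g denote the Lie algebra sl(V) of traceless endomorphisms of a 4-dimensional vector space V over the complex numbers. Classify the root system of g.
This is sl(4), which has dimension 4^2 - 1 = 15 and rank 4 - 1 = 3 (a Cartan subalgebra is the diagonal traceless matrices). In the classification of classical Lie algebras, the special linear algebra sl(n+1) has type A_n; here n = 3, so the Dynkin diagram is a chain of 3 nodes with single edges (A_3). Hence the type is A_3.

type A_3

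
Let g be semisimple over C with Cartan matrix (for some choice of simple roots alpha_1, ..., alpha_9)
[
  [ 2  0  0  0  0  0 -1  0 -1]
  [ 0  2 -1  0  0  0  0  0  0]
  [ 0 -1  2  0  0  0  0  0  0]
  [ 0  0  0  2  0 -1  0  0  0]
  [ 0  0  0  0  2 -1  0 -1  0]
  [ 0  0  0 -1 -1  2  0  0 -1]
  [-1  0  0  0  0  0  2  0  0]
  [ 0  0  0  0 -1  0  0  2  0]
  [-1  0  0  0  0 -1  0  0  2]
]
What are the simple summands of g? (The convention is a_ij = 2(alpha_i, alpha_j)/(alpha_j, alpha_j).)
The diagram associated to this matrix has two connected components: the simple roots {alpha_2, alpha_3} form a chain of 2 nodes with single edges (A_2), and {alpha_1, alpha_4, alpha_5, alpha_6, alpha_7, alpha_8, alpha_9} form a chain of 6 nodes with one extra node attached to the third node from one end (E_7). A semisimple Lie algebra decomposes uniquely as the direct sum of simple ideals, one per connected component of its Dynkin diagram, so g ≅ A_2 ⊕ E_7 (dimension 8 + 133 = 141).

A_2 ⊕ E_7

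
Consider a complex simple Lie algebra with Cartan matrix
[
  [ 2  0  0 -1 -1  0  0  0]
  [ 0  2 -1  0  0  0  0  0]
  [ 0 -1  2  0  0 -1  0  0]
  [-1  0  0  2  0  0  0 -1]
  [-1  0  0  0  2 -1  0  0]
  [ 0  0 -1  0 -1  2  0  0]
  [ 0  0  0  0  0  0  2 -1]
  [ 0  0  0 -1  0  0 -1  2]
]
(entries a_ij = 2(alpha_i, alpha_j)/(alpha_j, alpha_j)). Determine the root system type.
The matrix has rank 8 with 2's on the diagonal. Reading the off-diagonal entries as Dynkin edges (a single edge where a_ij = a_ji = -1; a double or triple edge where a_ij * a_ji = 2 or 3), the diagram is a chain of 8 nodes with single edges (A_8). One simple-root ordering that puts it in standard form is (alpha_7, alpha_8, alpha_4, alpha_1, alpha_5, alpha_6, alpha_3, alpha_2). So the algebra is type A_8, i.e. sl(9).

A_8 (sl(9))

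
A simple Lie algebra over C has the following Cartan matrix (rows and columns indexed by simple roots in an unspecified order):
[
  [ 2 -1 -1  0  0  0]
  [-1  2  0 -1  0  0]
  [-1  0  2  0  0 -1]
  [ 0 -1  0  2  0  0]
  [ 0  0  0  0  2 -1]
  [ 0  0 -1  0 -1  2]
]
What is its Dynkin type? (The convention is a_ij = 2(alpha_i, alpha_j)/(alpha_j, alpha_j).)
The matrix has rank 6 with 2's on the diagonal. Reading the off-diagonal entries as Dynkin edges (a single edge where a_ij = a_ji = -1; a double or triple edge where a_ij * a_ji = 2 or 3), the diagram is a chain of 6 nodes with single edges (A_6). One simple-root ordering that puts it in standard form is (alpha_5, alpha_6, alpha_3, alpha_1, alpha_2, alpha_4). So the algebra is type A_6, i.e. sl(7).

A_6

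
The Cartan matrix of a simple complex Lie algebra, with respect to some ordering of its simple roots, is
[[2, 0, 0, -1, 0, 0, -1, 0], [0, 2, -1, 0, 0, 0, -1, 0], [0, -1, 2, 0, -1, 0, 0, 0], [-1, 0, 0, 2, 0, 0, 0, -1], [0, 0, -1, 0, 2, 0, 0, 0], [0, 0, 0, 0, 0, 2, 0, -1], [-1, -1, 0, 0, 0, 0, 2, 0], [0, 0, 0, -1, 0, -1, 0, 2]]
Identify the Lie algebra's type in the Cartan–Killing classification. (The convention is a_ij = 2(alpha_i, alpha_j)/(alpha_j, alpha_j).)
A_8

The matrix has rank 8 with 2's on the diagonal. Reading the off-diagonal entries as Dynkin edges (a single edge where a_ij = a_ji = -1; a double or triple edge where a_ij * a_ji = 2 or 3), the diagram is a chain of 8 nodes with single edges (A_8). One simple-root ordering that puts it in standard form is (alpha_6, alpha_8, alpha_4, alpha_1, alpha_7, alpha_2, alpha_3, alpha_5). So the algebra is type A_8, i.e. sl(9).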